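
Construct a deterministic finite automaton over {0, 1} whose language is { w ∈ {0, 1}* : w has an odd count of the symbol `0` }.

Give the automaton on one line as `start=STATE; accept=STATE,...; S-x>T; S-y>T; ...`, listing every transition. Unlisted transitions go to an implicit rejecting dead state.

start=q0; accept=q1; q0-0>q1; q0-1>q0; q1-0>q0; q1-1>q1

The only thing that matters is how many `0`s have appeared, reduced mod 2. Use one state per residue: q0 for 0, …, q1 for 1. Reading `0` moves to the next residue; anything else stays put. q1 is accepting.
2 states suffice.
        0   1  
>  q0   q1  q0 
 * q1   q0  q1 
(> = start, * = accepting)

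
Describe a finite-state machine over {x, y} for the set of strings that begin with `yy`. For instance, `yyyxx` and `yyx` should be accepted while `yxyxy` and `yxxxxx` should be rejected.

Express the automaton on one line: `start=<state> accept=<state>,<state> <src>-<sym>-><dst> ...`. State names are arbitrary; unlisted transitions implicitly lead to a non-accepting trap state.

start=A accept=C A-x->D A-y->B B-x->D B-y->C C-x->C C-y->C D-x->D D-y->D

Check the first 2 symbols one by one: A through B record how many have matched `yy` so far; any wrong symbol goes to the dead state D. After all 2 match we enter the accepting sink C.
With 4 states:
       x  y 
>  A   D  B 
   B   D  C 
 * C   C  C 
   D   D  D 
(> = start, * = accepting)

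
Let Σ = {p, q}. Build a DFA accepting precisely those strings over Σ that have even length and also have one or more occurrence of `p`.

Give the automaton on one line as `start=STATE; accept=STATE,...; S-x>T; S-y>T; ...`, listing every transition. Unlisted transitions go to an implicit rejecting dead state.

start=S0; accept=S3; S0-p>S1; S0-q>S2; S1-p>S3; S1-q>S3; S2-p>S3; S2-q>S0; S3-p>S1; S3-q>S1

Handle the two conditions separately and then intersect. The first has 2 states tracking the input length modulo 2; the second has 3 states tracking the count of `p`s, saturating at 2. A product state is a pair (one from each), accepting exactly when both do. After merging equivalent states the machine shrinks.
4 states suffice.
        p   q  
>  S0   S1  S2 
   S1   S3  S3 
   S2   S3  S0 
 * S3   S1  S1 
(> = start, * = accepting)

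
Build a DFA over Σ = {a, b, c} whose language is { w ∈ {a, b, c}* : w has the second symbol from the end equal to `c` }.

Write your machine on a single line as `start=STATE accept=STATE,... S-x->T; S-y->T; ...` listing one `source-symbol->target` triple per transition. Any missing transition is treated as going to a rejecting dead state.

A DFA must remember the last 2 symbols (since which symbol is second-to-last isn't known until the input ends). Use one state per possible window of the last ≤2 symbols; accept from those whose window starts with `c`.
          a    b    c  
>  s0     s1   s2   s3 
   s1     s4   s5   s6 
   s2     s7   s8   s9 
   s3    s10  s11  s12 
   s4     s4   s5   s6 
   s5     s7   s8   s9 
   s6    s10  s11  s12 
   s7     s4   s5   s6 
   s8     s7   s8   s9 
   s9    s10  s11  s12 
 * s10    s4   s5   s6 
 * s11    s7   s8   s9 
 * s12   s10  s11  s12 
(> = start, * = accepting)

start=s0; accept=s10,s11,s12; s0-a->s1; s0-b->s2; s0-c->s3; s1-a->s4; s1-b->s5; s1-c->s6; s2-a->s7; s2-b->s8; s2-c->s9; s3-a->s10; s3-b->s11; s3-c->s12; s4-a->s4; s4-b->s5; s4-c->s6; s5-a->s7; s5-b->s8; s5-c->s9; s6-a->s10; s6-b->s11; s6-c->s12; s7-a->s4; s7-b->s5; s7-c->s6; s8-a->s7; s8-b->s8; s8-c->s9; s9-a->s10; s9-b->s11; s9-c->s12; s10-a->s4; s10-b->s5; s10-c->s6; s11-a->s7; s11-b->s8; s11-c->s9; s12-a->s10; s12-b->s11; s12-c->s12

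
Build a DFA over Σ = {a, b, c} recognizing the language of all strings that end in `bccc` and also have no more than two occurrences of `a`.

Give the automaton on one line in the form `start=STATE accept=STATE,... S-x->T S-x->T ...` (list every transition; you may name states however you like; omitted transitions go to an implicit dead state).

start=q0 accept=q12,q14,q15 q0-a->q1 q0-b->q2 q0-c->q0 q1-a->q3 q1-b->q4 q1-c->q1 q2-a->q1 q2-b->q2 q2-c->q5 q3-a->q6 q3-b->q7 q3-c->q3 q4-a->q3 q4-b->q4 q4-c->q8 q5-a->q1 q5-b->q2 q5-c->q9 q6-a->q6 q6-b->q6 q6-c->q6 q7-a->q6 q7-b->q7 q7-c->q10 q8-a->q3 q8-b->q4 q8-c->q11 q9-a->q1 q9-b->q2 q9-c->q12 q10-a->q6 q10-b->q7 q10-c->q13 q11-a->q3 q11-b->q4 q11-c->q14 q12-a->q1 q12-b->q2 q12-c->q0 q13-a->q6 q13-b->q7 q13-c->q15 q14-a->q3 q14-b->q4 q14-c->q1 q15-a->q6 q15-b->q7 q15-c->q3

Build one automaton per condition and run them in lockstep. One (5 states) tracks how much of the suffix `bccc` has currently been matched; the other (4 states) tracks the count of `a`s, saturating at 3. Each combined state is a pair, one component from each; accept when both components accept. Equivalent product states are then merged.
With 16 states:
          a    b    c  
>  q0     q1   q2   q0 
   q1     q3   q4   q1 
   q2     q1   q2   q5 
   q3     q6   q7   q3 
   q4     q3   q4   q8 
   q5     q1   q2   q9 
   q6     q6   q6   q6 
   q7     q6   q7  q10 
   q8     q3   q4  q11 
   q9     q1   q2  q12 
   q10    q6   q7  q13 
   q11    q3   q4  q14 
 * q12    q1   q2   q0 
   q13    q6   q7  q15 
 * q14    q3   q4   q1 
 * q15    q6   q7   q3 
(> = start, * = accepting)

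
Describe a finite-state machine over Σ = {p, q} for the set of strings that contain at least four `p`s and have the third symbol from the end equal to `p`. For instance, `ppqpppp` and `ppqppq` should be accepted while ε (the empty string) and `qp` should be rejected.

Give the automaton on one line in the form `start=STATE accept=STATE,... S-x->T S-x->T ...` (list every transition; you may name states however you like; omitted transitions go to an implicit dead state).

start=A accept=F,I,J,M A-p->B A-q->A B-p->C B-q->B C-p->D C-q->E D-p->F D-q->G E-p->H E-q->E F-p->F F-q->I G-p->J G-q->K H-p->L H-q->G I-p->J I-q->M J-p->L J-q->N K-p->O K-q->K L-p->F L-q->I M-p->O M-q->K N-p->J N-q->M O-p->L O-q->N

Run two small machines in parallel and take their product. One (6 states) tracks the count of `p`s, saturating at 5; the other (15 states) tracks the last 3 symbols read. Each combined state is a pair, one component from each; accept when both components accept. Equivalent product states are then merged.
       p  q 
>  A   B  A 
   B   C  B 
   C   D  E 
   D   F  G 
   E   H  E 
 * F   F  I 
   G   J  K 
   H   L  G 
 * I   J  M 
 * J   L  N 
   K   O  K 
   L   F  I 
 * M   O  K 
   N   J  M 
   O   L  N 
(> = start, * = accepting)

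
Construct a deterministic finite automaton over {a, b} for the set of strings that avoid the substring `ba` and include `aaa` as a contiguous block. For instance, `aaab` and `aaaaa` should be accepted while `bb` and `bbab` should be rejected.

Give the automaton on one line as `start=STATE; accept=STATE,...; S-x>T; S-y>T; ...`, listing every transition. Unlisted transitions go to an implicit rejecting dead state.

start=s0; accept=s4,s5; s0-a>s1; s0-b>s2; s1-a>s3; s1-b>s2; s2-a>s2; s2-b>s2; s3-a>s4; s3-b>s2; s4-a>s4; s4-b>s5; s5-a>s2; s5-b>s5

Run two small machines in parallel and take their product. One (3 states) tracks partial matches of the forbidden pattern `ba`; the other (4 states) tracks whether and how much of `aaa` has been seen. Each combined state is a pair, one component from each; accept when both components accept. Equivalent product states are then merged.
6 states suffice.
        a   b  
>  s0   s1  s2 
   s1   s3  s2 
   s2   s2  s2 
   s3   s4  s2 
 * s4   s4  s5 
 * s5   s2  s5 
(> = start, * = accepting)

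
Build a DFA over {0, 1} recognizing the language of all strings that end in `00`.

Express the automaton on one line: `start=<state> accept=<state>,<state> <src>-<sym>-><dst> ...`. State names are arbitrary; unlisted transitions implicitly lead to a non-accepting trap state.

start=q0 accept=q2 q0-0->q1 q0-1->q0 q1-0->q2 q1-1->q0 q2-0->q2 q2-1->q0

Remember how much of `00` the current input suffix matches. State q0 means no match yet; q1 means the last symbol is `0`; q2 means the last 2 symbols are `00`. Only q2 accepts. On a mismatch, fall back to the longest proper suffix that is still a prefix of `00`.
With 3 states:
        0   1  
>  q0   q1  q0 
   q1   q2  q0 
 * q2   q2  q0 
(> = start, * = accepting)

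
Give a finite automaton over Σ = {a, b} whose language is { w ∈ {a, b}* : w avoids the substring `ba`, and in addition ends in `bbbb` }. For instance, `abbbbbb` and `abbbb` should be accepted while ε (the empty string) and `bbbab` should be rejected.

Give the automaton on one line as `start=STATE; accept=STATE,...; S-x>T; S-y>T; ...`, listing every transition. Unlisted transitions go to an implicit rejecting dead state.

Run two small machines in parallel and take their product. One (3 states) tracks partial matches of the forbidden pattern `ba`; the other (5 states) tracks how much of the suffix `bbbb` has currently been matched. Each combined state is a pair, one component from each; accept when both components accept. Equivalent product states are then merged.
6 states suffice.
        a   b  
>  q0   q0  q1 
   q1   q2  q3 
   q2   q2  q2 
   q3   q2  q4 
   q4   q2  q5 
 * q5   q2  q5 
(> = start, * = accepting)

start=q0; accept=q5; q0-a>q0; q0-b>q1; q1-a>q2; q1-b>q3; q2-a>q2; q2-b>q2; q3-a>q2; q3-b>q4; q4-a>q2; q4-b>q5; q5-a>q2; q5-b>q5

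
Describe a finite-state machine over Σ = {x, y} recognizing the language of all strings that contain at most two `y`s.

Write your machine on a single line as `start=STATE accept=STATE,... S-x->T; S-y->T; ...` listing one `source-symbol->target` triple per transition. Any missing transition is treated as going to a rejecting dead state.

Only the number of `y`s matters, and only up to 3. Make a chain q0 → q1 → q2 → q3 advanced by each `y` (with q3 absorbing); every other symbol self-loops. The accepting set is {q0, q1, q2}.
4 states suffice.
        x   y  
>* q0   q0  q1 
 * q1   q1  q2 
 * q2   q2  q3 
   q3   q3  q3 
(> = start, * = accepting)

start=q0; accept=q0,q1,q2; q0-x->q0; q0-y->q1; q1-x->q1; q1-y->q2; q2-x->q2; q2-y->q3; q3-x->q3; q3-y->q3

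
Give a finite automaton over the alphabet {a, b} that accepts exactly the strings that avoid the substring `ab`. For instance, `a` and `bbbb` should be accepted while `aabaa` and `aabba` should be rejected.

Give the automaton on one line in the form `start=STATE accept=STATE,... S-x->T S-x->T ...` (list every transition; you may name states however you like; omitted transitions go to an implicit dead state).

start=q0 accept=q0,q1 q0-a->q1 q0-b->q0 q1-a->q1 q1-b->q2 q2-a->q2 q2-b->q2

This is the complement of 'contains `ab`'. Use the same substring-matching states — q0 through q2 holding how much of `ab` has just been matched — but flip the accepting set: everything except the trap q2 accepts.
3 states suffice.
        a   b  
>* q0   q1  q0 
 * q1   q1  q2 
   q2   q2  q2 
(> = start, * = accepting)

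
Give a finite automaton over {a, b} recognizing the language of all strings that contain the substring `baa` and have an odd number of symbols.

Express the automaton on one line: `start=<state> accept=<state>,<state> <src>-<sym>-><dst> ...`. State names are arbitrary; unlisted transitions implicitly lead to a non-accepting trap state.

Handle the two conditions separately and then intersect. One (4 states) tracks whether and how much of `baa` has been seen; the other (2 states) tracks the input length modulo 2. Each combined state is a pair, one component from each; accept when both components accept.
An 8-state machine:
        a   b  
>  s0   s1  s2 
   s1   s0  s3 
   s2   s4  s3 
   s3   s5  s2 
   s4   s6  s2 
   s5   s7  s3 
 * s6   s7  s7 
   s7   s6  s6 
(> = start, * = accepting)

start=s0 accept=s6 s0-a->s1 s0-b->s2 s1-a->s0 s1-b->s3 s2-a->s4 s2-b->s3 s3-a->s5 s3-b->s2 s4-a->s6 s4-b->s2 s5-a->s7 s5-b->s3 s6-a->s7 s6-b->s7 s7-a->s6 s7-b->s6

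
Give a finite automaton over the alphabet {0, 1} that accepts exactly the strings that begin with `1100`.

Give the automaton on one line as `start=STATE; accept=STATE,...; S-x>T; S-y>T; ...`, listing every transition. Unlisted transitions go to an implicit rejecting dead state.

Check the first 4 symbols one by one: q0 through q3 record how many have matched `1100` so far; any wrong symbol goes to the dead state q5. After all 4 match we enter the accepting sink q4.
6 states suffice.
        0   1  
>  q0   q5  q1 
   q1   q5  q2 
   q2   q3  q5 
   q3   q4  q5 
 * q4   q4  q4 
   q5   q5  q5 
(> = start, * = accepting)

start=q0; accept=q4; q0-0>q5; q0-1>q1; q1-0>q5; q1-1>q2; q2-0>q3; q2-1>q5; q3-0>q4; q3-1>q5; q4-0>q4; q4-1>q4; q5-0>q5; q5-1>q5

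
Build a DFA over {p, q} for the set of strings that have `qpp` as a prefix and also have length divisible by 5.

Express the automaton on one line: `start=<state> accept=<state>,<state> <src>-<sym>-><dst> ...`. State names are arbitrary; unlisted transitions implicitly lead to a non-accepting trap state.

start=S0 accept=S6 S0-p->S1 S0-q->S2 S1-p->S1 S1-q->S1 S2-p->S3 S2-q->S1 S3-p->S4 S3-q->S1 S4-p->S5 S4-q->S5 S5-p->S6 S5-q->S6 S6-p->S7 S6-q->S7 S7-p->S8 S7-q->S8 S8-p->S4 S8-q->S4

Handle the two conditions separately and then intersect. The first has 5 states tracking whether the input so far still matches the prefix `qpp`; the second has 5 states tracking the input length modulo 5. A product state is a pair (one from each), accepting exactly when both do. Minimizing collapses redundant product states.
A 9-state machine:
        p   q  
>  S0   S1  S2 
   S1   S1  S1 
   S2   S3  S1 
   S3   S4  S1 
   S4   S5  S5 
   S5   S6  S6 
 * S6   S7  S7 
   S7   S8  S8 
   S8   S4  S4 
(> = start, * = accepting)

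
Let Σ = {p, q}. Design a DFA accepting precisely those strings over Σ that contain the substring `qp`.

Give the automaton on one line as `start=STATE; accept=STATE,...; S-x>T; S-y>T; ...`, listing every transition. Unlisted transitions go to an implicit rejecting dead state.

start=A; accept=C; A-p>A; A-q>B; B-p>C; B-q>B; C-p>C; C-q>C

States A..B record the length of the longest prefix of `qp` that matches the current input suffix. Reaching C means `qp` has been seen, and we stay there forever. Accept from C.
With 3 states:
       p  q 
>  A   A  B 
   B   C  B 
 * C   C  C 
(> = start, * = accepting)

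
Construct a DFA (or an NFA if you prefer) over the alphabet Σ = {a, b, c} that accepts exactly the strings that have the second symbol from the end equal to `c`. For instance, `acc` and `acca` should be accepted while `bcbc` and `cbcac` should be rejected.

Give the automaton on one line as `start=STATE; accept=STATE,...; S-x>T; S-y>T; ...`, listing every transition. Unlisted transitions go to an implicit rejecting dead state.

Because acceptance depends on a position counted from the end, the machine has to buffer the most recent 2 symbols. Make each state the string of the last up-to-2 symbols read; on input `x` shift the window left and append `x`. Accept when the buffered window has length 2 and begins with `c`.
          a    b    c  
>  q0     q1   q2   q3 
   q1     q4   q5   q6 
   q2     q7   q8   q9 
   q3    q10  q11  q12 
   q4     q4   q5   q6 
   q5     q7   q8   q9 
   q6    q10  q11  q12 
   q7     q4   q5   q6 
   q8     q7   q8   q9 
   q9    q10  q11  q12 
 * q10    q4   q5   q6 
 * q11    q7   q8   q9 
 * q12   q10  q11  q12 
(> = start, * = accepting)

start=q0; accept=q10,q11,q12; q0-a>q1; q0-b>q2; q0-c>q3; q1-a>q4; q1-b>q5; q1-c>q6; q2-a>q7; q2-b>q8; q2-c>q9; q3-a>q10; q3-b>q11; q3-c>q12; q4-a>q4; q4-b>q5; q4-c>q6; q5-a>q7; q5-b>q8; q5-c>q9; q6-a>q10; q6-b>q11; q6-c>q12; q7-a>q4; q7-b>q5; q7-c>q6; q8-a>q7; q8-b>q8; q8-c>q9; q9-a>q10; q9-b>q11; q9-c>q12; q10-a>q4; q10-b>q5; q10-c>q6; q11-a>q7; q11-b>q8; q11-c>q9; q12-a>q10; q12-b>q11; q12-c>q12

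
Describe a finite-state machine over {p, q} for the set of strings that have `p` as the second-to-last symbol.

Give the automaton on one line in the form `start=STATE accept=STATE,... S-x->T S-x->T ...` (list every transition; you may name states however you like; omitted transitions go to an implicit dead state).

Because acceptance depends on a position counted from the end, the machine has to buffer the most recent 2 symbols. Make each state the string of the last up-to-2 symbols read; on input `x` shift the window left and append `x`. Accept when the buffered window has length 2 and begins with `p`.
7 states suffice.
       p  q 
>  A   B  C 
   B   D  E 
   C   F  G 
 * D   D  E 
 * E   F  G 
   F   D  E 
   G   F  G 
(> = start, * = accepting)

start=A accept=D,E A-p->B A-q->C B-p->D B-q->E C-p->F C-q->G D-p->D D-q->E E-p->F E-q->G F-p->D F-q->E G-p->F G-q->G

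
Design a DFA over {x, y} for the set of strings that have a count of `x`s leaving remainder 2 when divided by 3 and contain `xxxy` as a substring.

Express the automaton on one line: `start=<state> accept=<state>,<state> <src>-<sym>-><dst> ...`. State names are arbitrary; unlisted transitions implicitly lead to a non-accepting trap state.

Handle the two conditions separately and then intersect. One (3 states) tracks the count of `x`s modulo 3; the other (5 states) tracks whether and how much of `xxxy` has been seen. Each combined state is a pair, one component from each; accept when both components accept.
With 15 states:
          x    y  
>  S0     S1   S0 
   S1     S2   S3 
   S2     S4   S5 
   S3     S6   S3 
   S4     S7   S8 
   S5     S9   S5 
   S6    S10   S5 
   S7    S11  S12 
   S8    S12   S8 
   S9    S13   S0 
   S10    S7   S0 
   S11    S4  S14 
   S12   S14  S12 
   S13   S11   S3 
 * S14    S8  S14 
(> = start, * = accepting)

start=S0 accept=S14 S0-x->S1 S0-y->S0 S1-x->S2 S1-y->S3 S2-x->S4 S2-y->S5 S3-x->S6 S3-y->S3 S4-x->S7 S4-y->S8 S5-x->S9 S5-y->S5 S6-x->S10 S6-y->S5 S7-x->S11 S7-y->S12 S8-x->S12 S8-y->S8 S9-x->S13 S9-y->S0 S10-x->S7 S10-y->S0 S11-x->S4 S11-y->S14 S12-x->S14 S12-y->S12 S13-x->S11 S13-y->S3 S14-x->S8 S14-y->S14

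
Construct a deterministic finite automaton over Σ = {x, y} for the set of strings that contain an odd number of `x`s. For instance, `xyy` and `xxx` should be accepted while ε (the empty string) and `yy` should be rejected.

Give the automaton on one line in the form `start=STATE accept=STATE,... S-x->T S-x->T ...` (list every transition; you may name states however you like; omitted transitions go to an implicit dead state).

The only thing that matters is how many `x`s have appeared, reduced mod 2. Use one state per residue: S0 for 0, …, S1 for 1. Reading `x` moves to the next residue; anything else stays put. S1 is accepting.
2 states suffice.
        x   y  
>  S0   S1  S0 
 * S1   S0  S1 
(> = start, * = accepting)

start=S0 accept=S1 S0-x->S1 S0-y->S0 S1-x->S0 S1-y->S1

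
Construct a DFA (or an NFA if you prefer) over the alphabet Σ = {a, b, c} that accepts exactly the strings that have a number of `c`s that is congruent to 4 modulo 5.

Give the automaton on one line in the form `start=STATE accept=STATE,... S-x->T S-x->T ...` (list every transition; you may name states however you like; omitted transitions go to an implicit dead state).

The only thing that matters is how many `c`s have appeared, reduced mod 5. Use one state per residue: S0 for 0, …, S4 for 4. Reading `c` moves to the next residue; anything else stays put. S4 is accepting.
5 states suffice.
        a   b   c  
>  S0   S0  S0  S1 
   S1   S1  S1  S2 
   S2   S2  S2  S3 
   S3   S3  S3  S4 
 * S4   S4  S4  S0 
(> = start, * = accepting)

start=S0 accept=S4 S0-a->S0 S0-b->S0 S0-c->S1 S1-a->S1 S1-b->S1 S1-c->S2 S2-a->S2 S2-b->S2 S2-c->S3 S3-a->S3 S3-b->S3 S3-c->S4 S4-a->S4 S4-b->S4 S4-c->S0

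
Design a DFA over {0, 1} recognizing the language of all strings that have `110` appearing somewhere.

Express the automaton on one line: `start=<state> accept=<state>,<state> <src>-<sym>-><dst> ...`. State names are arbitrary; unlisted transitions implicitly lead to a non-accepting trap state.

start=q0 accept=q3 q0-0->q0 q0-1->q1 q1-0->q0 q1-1->q2 q2-0->q3 q2-1->q2 q3-0->q3 q3-1->q3

States q0..q2 record the length of the longest prefix of `110` that matches the current input suffix. Reaching q3 means `110` has been seen, and we stay there forever. Accept from q3.
        0   1  
>  q0   q0  q1 
   q1   q0  q2 
   q2   q3  q2 
 * q3   q3  q3 
(> = start, * = accepting)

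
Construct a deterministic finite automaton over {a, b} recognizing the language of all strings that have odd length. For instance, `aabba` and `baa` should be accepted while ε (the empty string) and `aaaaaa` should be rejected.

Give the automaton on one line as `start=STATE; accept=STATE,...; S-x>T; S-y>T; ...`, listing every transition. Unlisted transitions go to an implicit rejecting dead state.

Only the length mod 2 matters, so use a 2-cycle: from any state, every input symbol moves to the next state, wrapping s1 back to s0. Mark s1 accepting.
2 states suffice.
        a   b  
>  s0   s1  s1 
 * s1   s0  s0 
(> = start, * = accepting)

start=s0; accept=s1; s0-a>s1; s0-b>s1; s1-a>s0; s1-b>s0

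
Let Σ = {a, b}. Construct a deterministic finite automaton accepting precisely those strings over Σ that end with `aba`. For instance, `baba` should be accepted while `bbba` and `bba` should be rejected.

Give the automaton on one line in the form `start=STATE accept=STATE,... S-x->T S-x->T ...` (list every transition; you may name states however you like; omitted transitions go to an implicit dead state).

start=S0 accept=S3 S0-a->S1 S0-b->S0 S1-a->S1 S1-b->S2 S2-a->S3 S2-b->S0 S3-a->S1 S3-b->S2

Remember how much of `aba` the current input suffix matches. State S0 means no match yet; S1 means the last symbol is `a`; S2 means the last 2 symbols are `ab`; S3 means the last 3 symbols are `aba`. Only S3 accepts. On a mismatch, fall back to the longest proper suffix that is still a prefix of `aba`.
A 4-state machine:
        a   b  
>  S0   S1  S0 
   S1   S1  S2 
   S2   S3  S0 
 * S3   S1  S2 
(> = start, * = accepting)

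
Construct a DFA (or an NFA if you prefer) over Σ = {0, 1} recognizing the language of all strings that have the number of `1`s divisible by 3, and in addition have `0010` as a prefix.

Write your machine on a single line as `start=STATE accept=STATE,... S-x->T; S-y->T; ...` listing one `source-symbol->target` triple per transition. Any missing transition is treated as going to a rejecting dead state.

start=A; accept=J; A-0->B; A-1->C; B-0->D; B-1->C; C-0->C; C-1->E; D-0->F; D-1->G; E-0->E; E-1->F; F-0->F; F-1->C; G-0->H; G-1->E; H-0->H; H-1->I; I-0->I; I-1->J; J-0->J; J-1->H

Build one automaton per condition and run them in lockstep. The first has 3 states tracking the count of `1`s modulo 3; the second has 6 states tracking whether the input so far still matches the prefix `0010`. A product state is a pair (one from each), accepting exactly when both do.
With 10 states:
       0  1 
>  A   B  C 
   B   D  C 
   C   C  E 
   D   F  G 
   E   E  F 
   F   F  C 
   G   H  E 
   H   H  I 
   I   I  J 
 * J   J  H 
(> = start, * = accepting)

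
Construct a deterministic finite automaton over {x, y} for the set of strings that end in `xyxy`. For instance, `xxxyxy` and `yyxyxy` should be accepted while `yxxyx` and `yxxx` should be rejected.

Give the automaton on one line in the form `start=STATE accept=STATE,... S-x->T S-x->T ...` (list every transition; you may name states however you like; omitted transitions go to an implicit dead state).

start=q0 accept=q4 q0-x->q1 q0-y->q0 q1-x->q1 q1-y->q2 q2-x->q3 q2-y->q0 q3-x->q1 q3-y->q4 q4-x->q3 q4-y->q0

Let each state record the length of the longest suffix of the input read so far that is also a prefix of `xyxy`. q1 means the last symbol is `x`; q2 means the last 2 symbols are `xy`; q3 means the last 3 symbols are `xyx`; q4 means the last 4 symbols are `xyxy`. Accept only at q4, where the string currently ends in `xyxy`.
With 5 states:
        x   y  
>  q0   q1  q0 
   q1   q1  q2 
   q2   q3  q0 
   q3   q1  q4 
 * q4   q3  q0 
(> = start, * = accepting)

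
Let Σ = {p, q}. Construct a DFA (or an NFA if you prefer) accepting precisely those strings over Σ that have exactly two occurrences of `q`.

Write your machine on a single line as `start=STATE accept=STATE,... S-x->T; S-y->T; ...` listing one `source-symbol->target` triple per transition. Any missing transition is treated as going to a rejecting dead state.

Only the number of `q`s matters, and only up to 3. Make a chain S0 → S1 → S2 → S3 advanced by each `q` (with S3 absorbing); every other symbol self-loops. The accepting set is {S2}.
With 4 states:
        p   q  
>  S0   S0  S1 
   S1   S1  S2 
 * S2   S2  S3 
   S3   S3  S3 
(> = start, * = accepting)

start=S0; accept=S2; S0-p->S0; S0-q->S1; S1-p->S1; S1-q->S2; S2-p->S2; S2-q->S3; S3-p->S3; S3-q->S3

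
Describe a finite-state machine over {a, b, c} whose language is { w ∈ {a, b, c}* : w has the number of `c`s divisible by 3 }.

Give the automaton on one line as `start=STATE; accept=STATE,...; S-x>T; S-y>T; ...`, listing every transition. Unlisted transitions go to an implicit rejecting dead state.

start=s0; accept=s0; s0-a>s0; s0-b>s0; s0-c>s1; s1-a>s1; s1-b>s1; s1-c>s2; s2-a>s2; s2-b>s2; s2-c>s0

Keep the running count of `c`s modulo 3: each `c` advances along the cycle s0 → s1 → s2 → s0 while other symbols loop. Accept at s0.
        a   b   c  
>* s0   s0  s0  s1 
   s1   s1  s1  s2 
   s2   s2  s2  s0 
(> = start, * = accepting)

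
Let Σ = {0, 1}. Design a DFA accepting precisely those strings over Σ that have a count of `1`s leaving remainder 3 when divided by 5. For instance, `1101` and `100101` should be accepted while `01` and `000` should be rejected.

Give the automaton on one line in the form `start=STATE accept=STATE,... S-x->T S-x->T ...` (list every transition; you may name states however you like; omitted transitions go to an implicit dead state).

start=q0 accept=q3 q0-0->q0 q0-1->q1 q1-0->q1 q1-1->q2 q2-0->q2 q2-1->q3 q3-0->q3 q3-1->q4 q4-0->q4 q4-1->q0

The only thing that matters is how many `1`s have appeared, reduced mod 5. Use one state per residue: q0 for 0, …, q4 for 4. Reading `1` moves to the next residue; anything else stays put. q3 is accepting.
5 states suffice.
        0   1  
>  q0   q0  q1 
   q1   q1  q2 
   q2   q2  q3 
 * q3   q3  q4 
   q4   q4  q0 
(> = start, * = accepting)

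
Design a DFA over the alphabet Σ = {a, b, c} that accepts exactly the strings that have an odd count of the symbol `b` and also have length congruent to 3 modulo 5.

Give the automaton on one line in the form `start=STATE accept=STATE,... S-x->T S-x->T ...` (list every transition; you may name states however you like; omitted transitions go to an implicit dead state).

Run two small machines in parallel and take their product. The first has 2 states tracking the count of `b`s modulo 2; the second has 5 states tracking the input length modulo 5. A product state is a pair (one from each), accepting exactly when both do.
10 states suffice.
        a   b   c  
>  q0   q1  q2  q1 
   q1   q3  q4  q3 
   q2   q4  q3  q4 
   q3   q5  q6  q5 
   q4   q6  q5  q6 
   q5   q7  q8  q7 
 * q6   q8  q7  q8 
   q7   q0  q9  q0 
   q8   q9  q0  q9 
   q9   q2  q1  q2 
(> = start, * = accepting)

start=q0 accept=q6 q0-a->q1 q0-b->q2 q0-c->q1 q1-a->q3 q1-b->q4 q1-c->q3 q2-a->q4 q2-b->q3 q2-c->q4 q3-a->q5 q3-b->q6 q3-c->q5 q4-a->q6 q4-b->q5 q4-c->q6 q5-a->q7 q5-b->q8 q5-c->q7 q6-a->q8 q6-b->q7 q6-c->q8 q7-a->q0 q7-b->q9 q7-c->q0 q8-a->q9 q8-b->q0 q8-c->q9 q9-a->q2 q9-b->q1 q9-c->q2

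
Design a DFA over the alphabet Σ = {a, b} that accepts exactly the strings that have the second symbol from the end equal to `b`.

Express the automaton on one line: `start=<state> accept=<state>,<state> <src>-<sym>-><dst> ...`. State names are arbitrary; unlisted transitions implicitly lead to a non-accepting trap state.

start=q0 accept=q5,q6 q0-a->q1 q0-b->q2 q1-a->q3 q1-b->q4 q2-a->q5 q2-b->q6 q3-a->q3 q3-b->q4 q4-a->q5 q4-b->q6 q5-a->q3 q5-b->q4 q6-a->q5 q6-b->q6

A DFA must remember the last 2 symbols (since which symbol is second-to-last isn't known until the input ends). Use one state per possible window of the last ≤2 symbols; accept from those whose window starts with `b`.
7 states suffice.
        a   b  
>  q0   q1  q2 
   q1   q3  q4 
   q2   q5  q6 
   q3   q3  q4 
   q4   q5  q6 
 * q5   q3  q4 
 * q6   q5  q6 
(> = start, * = accepting)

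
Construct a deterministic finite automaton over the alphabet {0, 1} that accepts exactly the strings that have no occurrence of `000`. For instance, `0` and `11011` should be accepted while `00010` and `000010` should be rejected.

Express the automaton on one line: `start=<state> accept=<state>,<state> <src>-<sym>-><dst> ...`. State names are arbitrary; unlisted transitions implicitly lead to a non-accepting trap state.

This is the complement of 'contains `000`'. Use the same substring-matching states — q0 through q3 holding how much of `000` has just been matched — but flip the accepting set: everything except the trap q3 accepts.
        0   1  
>* q0   q1  q0 
 * q1   q2  q0 
 * q2   q3  q0 
   q3   q3  q3 
(> = start, * = accepting)

start=q0 accept=q0,q1,q2 q0-0->q1 q0-1->q0 q1-0->q2 q1-1->q0 q2-0->q3 q2-1->q0 q3-0->q3 q3-1->q3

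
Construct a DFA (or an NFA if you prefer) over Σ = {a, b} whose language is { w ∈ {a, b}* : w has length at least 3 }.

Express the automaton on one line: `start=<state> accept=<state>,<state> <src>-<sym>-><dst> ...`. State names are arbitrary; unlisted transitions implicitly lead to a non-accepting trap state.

start=S0 accept=S3,S4 S0-a->S1 S0-b->S1 S1-a->S2 S1-b->S2 S2-a->S3 S2-b->S3 S3-a->S4 S3-b->S4 S4-a->S4 S4-b->S4

We only need to distinguish lengths 0, 1, …, 3, and '>3'. Chain S0 → S1 → S2 → S3 → S4 on every symbol, with S4 looping. Accepting states: {S3, S4}.
        a   b  
>  S0   S1  S1 
   S1   S2  S2 
   S2   S3  S3 
 * S3   S4  S4 
 * S4   S4  S4 
(> = start, * = accepting)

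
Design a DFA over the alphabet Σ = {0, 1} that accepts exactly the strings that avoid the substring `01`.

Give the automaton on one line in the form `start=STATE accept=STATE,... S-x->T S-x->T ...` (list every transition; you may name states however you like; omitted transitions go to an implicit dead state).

This is the complement of 'contains `01`'. Use the same substring-matching states — s0 through s2 holding how much of `01` has just been matched — but flip the accepting set: everything except the trap s2 accepts.
3 states suffice.
        0   1  
>* s0   s1  s0 
 * s1   s1  s2 
   s2   s2  s2 
(> = start, * = accepting)

start=s0 accept=s0,s1 s0-0->s1 s0-1->s0 s1-0->s1 s1-1->s2 s2-0->s2 s2-1->s2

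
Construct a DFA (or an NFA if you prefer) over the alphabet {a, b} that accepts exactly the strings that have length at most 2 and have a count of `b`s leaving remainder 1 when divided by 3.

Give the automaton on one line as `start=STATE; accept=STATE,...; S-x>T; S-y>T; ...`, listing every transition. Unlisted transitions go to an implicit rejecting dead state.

Handle the two conditions separately and then intersect. One (4 states) tracks the input length, saturating at 3; the other (3 states) tracks the count of `b`s modulo 3. Each combined state is a pair, one component from each; accept when both components accept. Equivalent product states are then merged.
5 states suffice.
        a   b  
>  q0   q1  q2 
   q1   q3  q4 
 * q2   q4  q3 
   q3   q3  q3 
 * q4   q3  q3 
(> = start, * = accepting)

start=q0; accept=q2,q4; q0-a>q1; q0-b>q2; q1-a>q3; q1-b>q4; q2-a>q4; q2-b>q3; q3-a>q3; q3-b>q3; q4-a>q3; q4-b>q3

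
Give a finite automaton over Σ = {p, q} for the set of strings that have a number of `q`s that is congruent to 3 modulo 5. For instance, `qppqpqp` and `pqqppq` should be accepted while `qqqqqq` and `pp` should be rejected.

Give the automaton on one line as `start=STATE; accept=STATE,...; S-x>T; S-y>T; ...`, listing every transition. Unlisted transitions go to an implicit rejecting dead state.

start=S0; accept=S3; S0-p>S0; S0-q>S1; S1-p>S1; S1-q>S2; S2-p>S2; S2-q>S3; S3-p>S3; S3-q>S4; S4-p>S4; S4-q>S0

Keep the running count of `q`s modulo 5: each `q` advances along the cycle S0 → S1 → S2 → S3 → S4 → S0 while other symbols loop. Accept at S3.
5 states suffice.
        p   q  
>  S0   S0  S1 
   S1   S1  S2 
   S2   S2  S3 
 * S3   S3  S4 
   S4   S4  S0 
(> = start, * = accepting)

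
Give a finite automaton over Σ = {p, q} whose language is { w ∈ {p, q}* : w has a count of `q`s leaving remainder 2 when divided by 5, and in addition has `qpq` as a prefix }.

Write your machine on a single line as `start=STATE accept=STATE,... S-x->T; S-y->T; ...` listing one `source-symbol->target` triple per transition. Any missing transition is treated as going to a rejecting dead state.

Handle the two conditions separately and then intersect. One (5 states) tracks the count of `q`s modulo 5; the other (5 states) tracks whether the input so far still matches the prefix `qpq`. Each combined state is a pair, one component from each; accept when both components accept. Minimizing collapses redundant product states.
With 9 states:
        p   q  
>  s0   s1  s2 
   s1   s1  s1 
   s2   s3  s1 
   s3   s1  s4 
 * s4   s4  s5 
   s5   s5  s6 
   s6   s6  s7 
   s7   s7  s8 
   s8   s8  s4 
(> = start, * = accepting)

start=s0; accept=s4; s0-p->s1; s0-q->s2; s1-p->s1; s1-q->s1; s2-p->s3; s2-q->s1; s3-p->s1; s3-q->s4; s4-p->s4; s4-q->s5; s5-p->s5; s5-q->s6; s6-p->s6; s6-q->s7; s7-p->s7; s7-q->s8; s8-p->s8; s8-q->s4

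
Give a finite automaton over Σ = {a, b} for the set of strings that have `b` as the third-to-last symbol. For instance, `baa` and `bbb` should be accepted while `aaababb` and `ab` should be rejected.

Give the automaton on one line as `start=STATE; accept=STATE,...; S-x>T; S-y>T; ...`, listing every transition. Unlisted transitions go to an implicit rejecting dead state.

A DFA must remember the last 3 symbols (since which symbol is third-to-last isn't known until the input ends). Use one state per possible window of the last ≤3 symbols; accept from those whose window starts with `b`.
          a    b  
>  S0     S1   S2 
   S1     S3   S4 
   S2     S5   S6 
   S3     S7   S8 
   S4     S9  S10 
   S5    S11  S12 
   S6    S13  S14 
   S7     S7   S8 
   S8     S9  S10 
   S9    S11  S12 
   S10   S13  S14 
 * S11    S7   S8 
 * S12    S9  S10 
 * S13   S11  S12 
 * S14   S13  S14 
(> = start, * = accepting)

start=S0; accept=S11,S12,S13,S14; S0-a>S1; S0-b>S2; S1-a>S3; S1-b>S4; S2-a>S5; S2-b>S6; S3-a>S7; S3-b>S8; S4-a>S9; S4-b>S10; S5-a>S11; S5-b>S12; S6-a>S13; S6-b>S14; S7-a>S7; S7-b>S8; S8-a>S9; S8-b>S10; S9-a>S11; S9-b>S12; S10-a>S13; S10-b>S14; S11-a>S7; S11-b>S8; S12-a>S9; S12-b>S10; S13-a>S11; S13-b>S12; S14-a>S13; S14-b>S14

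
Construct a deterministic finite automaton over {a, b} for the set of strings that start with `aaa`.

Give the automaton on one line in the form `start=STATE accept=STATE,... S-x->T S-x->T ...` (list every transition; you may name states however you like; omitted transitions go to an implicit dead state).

Walk along `aaa` while the input agrees: from q0 take `a` to q1, and so on. Any deviation drops to the rejecting sink q4. Once q3 is reached the prefix is confirmed and every continuation is accepted.
        a   b  
>  q0   q1  q4 
   q1   q2  q4 
   q2   q3  q4 
 * q3   q3  q3 
   q4   q4  q4 
(> = start, * = accepting)

start=q0 accept=q3 q0-a->q1 q0-b->q4 q1-a->q2 q1-b->q4 q2-a->q3 q2-b->q4 q3-a->q3 q3-b->q3 q4-a->q4 q4-b->q4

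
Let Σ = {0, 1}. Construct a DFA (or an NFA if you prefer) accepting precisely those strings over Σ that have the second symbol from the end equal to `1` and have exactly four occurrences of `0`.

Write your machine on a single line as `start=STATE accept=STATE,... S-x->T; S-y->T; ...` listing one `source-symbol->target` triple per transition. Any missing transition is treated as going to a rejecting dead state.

Run two small machines in parallel and take their product. The first has 7 states tracking the last 2 symbols read; the second has 6 states tracking the count of `0`s, saturating at 5. A product state is a pair (one from each), accepting exactly when both do. Minimizing collapses redundant product states.
A 10-state machine:
        0   1  
>  S0   S1  S0 
   S1   S2  S1 
   S2   S3  S2 
   S3   S4  S5 
   S4   S6  S7 
   S5   S8  S5 
   S6   S6  S6 
   S7   S6  S9 
 * S8   S6  S7 
 * S9   S6  S9 
(> = start, * = accepting)

start=S0; accept=S8,S9; S0-0->S1; S0-1->S0; S1-0->S2; S1-1->S1; S2-0->S3; S2-1->S2; S3-0->S4; S3-1->S5; S4-0->S6; S4-1->S7; S5-0->S8; S5-1->S5; S6-0->S6; S6-1->S6; S7-0->S6; S7-1->S9; S8-0->S6; S8-1->S7; S9-0->S6; S9-1->S9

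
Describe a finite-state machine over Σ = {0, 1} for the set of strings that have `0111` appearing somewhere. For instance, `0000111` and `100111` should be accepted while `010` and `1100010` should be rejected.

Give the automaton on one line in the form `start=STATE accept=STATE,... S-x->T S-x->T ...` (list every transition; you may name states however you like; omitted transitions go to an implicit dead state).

start=A accept=E A-0->B A-1->A B-0->B B-1->C C-0->B C-1->D D-0->B D-1->E E-0->E E-1->E

States A..D record the length of the longest prefix of `0111` that matches the current input suffix. Reaching E means `0111` has been seen, and we stay there forever. Accept from E.
With 5 states:
       0  1 
>  A   B  A 
   B   B  C 
   C   B  D 
   D   B  E 
 * E   E  E 
(> = start, * = accepting)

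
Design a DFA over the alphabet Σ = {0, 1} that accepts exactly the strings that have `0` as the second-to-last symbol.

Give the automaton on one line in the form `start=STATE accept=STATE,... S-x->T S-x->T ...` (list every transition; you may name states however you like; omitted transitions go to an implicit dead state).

A DFA must remember the last 2 symbols (since which symbol is second-to-last isn't known until the input ends). Use one state per possible window of the last ≤2 symbols; accept from those whose window starts with `0`.
A 7-state machine:
        0   1  
>  S0   S1  S2 
   S1   S3  S4 
   S2   S5  S6 
 * S3   S3  S4 
 * S4   S5  S6 
   S5   S3  S4 
   S6   S5  S6 
(> = start, * = accepting)

start=S0 accept=S3,S4 S0-0->S1 S0-1->S2 S1-0->S3 S1-1->S4 S2-0->S5 S2-1->S6 S3-0->S3 S3-1->S4 S4-0->S5 S4-1->S6 S5-0->S3 S5-1->S4 S6-0->S5 S6-1->S6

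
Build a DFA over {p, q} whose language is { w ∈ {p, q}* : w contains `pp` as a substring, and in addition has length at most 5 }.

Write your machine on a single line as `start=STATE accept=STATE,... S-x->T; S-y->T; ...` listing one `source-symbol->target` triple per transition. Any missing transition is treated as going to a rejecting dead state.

Build one automaton per condition and run them in lockstep. One (3 states) tracks whether and how much of `pp` has been seen; the other (7 states) tracks the input length, saturating at 6. Each combined state is a pair, one component from each; accept when both components accept. After merging equivalent states the machine shrinks.
With 13 states:
       p  q 
>  A   B  C 
   B   D  E 
   C   F  E 
 * D   G  G 
   E   H  I 
   F   G  I 
 * G   J  J 
   H   J  K 
   I   L  K 
 * J   M  M 
   K   K  K 
   L   M  K 
 * M   K  K 
(> = start, * = accepting)

start=A; accept=D,G,J,M; A-p->B; A-q->C; B-p->D; B-q->E; C-p->F; C-q->E; D-p->G; D-q->G; E-p->H; E-q->I; F-p->G; F-q->I; G-p->J; G-q->J; H-p->J; H-q->K; I-p->L; I-q->K; J-p->M; J-q->M; K-p->K; K-q->K; L-p->M; L-q->K; M-p->K; M-q->K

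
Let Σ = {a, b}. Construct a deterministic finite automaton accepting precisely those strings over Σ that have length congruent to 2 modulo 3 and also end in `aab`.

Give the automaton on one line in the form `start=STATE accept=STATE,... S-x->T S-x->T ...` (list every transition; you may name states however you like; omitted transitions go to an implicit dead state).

Handle the two conditions separately and then intersect. One (3 states) tracks the input length modulo 3; the other (4 states) tracks how much of the suffix `aab` has currently been matched. Each combined state is a pair, one component from each; accept when both components accept. Equivalent product states are then merged.
6 states suffice.
        a   b  
>  s0   s1  s1 
   s1   s2  s2 
   s2   s3  s0 
   s3   s4  s1 
   s4   s2  s5 
 * s5   s3  s0 
(> = start, * = accepting)

start=s0 accept=s5 s0-a->s1 s0-b->s1 s1-a->s2 s1-b->s2 s2-a->s3 s2-b->s0 s3-a->s4 s3-b->s1 s4-a->s2 s4-b->s5 s5-a->s3 s5-b->s0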